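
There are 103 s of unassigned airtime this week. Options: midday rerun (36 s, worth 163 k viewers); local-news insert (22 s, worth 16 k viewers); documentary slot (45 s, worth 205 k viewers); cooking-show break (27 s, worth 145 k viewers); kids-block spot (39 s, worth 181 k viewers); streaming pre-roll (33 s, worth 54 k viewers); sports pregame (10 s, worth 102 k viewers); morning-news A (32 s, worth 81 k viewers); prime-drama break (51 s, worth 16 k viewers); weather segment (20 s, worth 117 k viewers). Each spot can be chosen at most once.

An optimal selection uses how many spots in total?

Optimal total is 569.
For example documentary slot + cooking-show break + sports pregame + weather segment achieves it, using 102 s.
Any selection reaching 569 contains exactly 4 spots.

4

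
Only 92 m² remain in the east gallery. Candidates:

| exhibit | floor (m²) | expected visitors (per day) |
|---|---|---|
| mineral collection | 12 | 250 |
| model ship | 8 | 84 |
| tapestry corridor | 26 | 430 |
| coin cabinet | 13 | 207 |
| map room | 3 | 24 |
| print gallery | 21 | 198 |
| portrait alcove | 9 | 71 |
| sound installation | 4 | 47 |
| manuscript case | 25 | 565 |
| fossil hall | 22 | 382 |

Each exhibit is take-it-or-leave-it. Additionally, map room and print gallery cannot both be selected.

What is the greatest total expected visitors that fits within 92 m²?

1698

Best packing: mineral collection + tapestry corridor + map room + sound installation + manuscript case + fossil hall — 92 m², 1698 total.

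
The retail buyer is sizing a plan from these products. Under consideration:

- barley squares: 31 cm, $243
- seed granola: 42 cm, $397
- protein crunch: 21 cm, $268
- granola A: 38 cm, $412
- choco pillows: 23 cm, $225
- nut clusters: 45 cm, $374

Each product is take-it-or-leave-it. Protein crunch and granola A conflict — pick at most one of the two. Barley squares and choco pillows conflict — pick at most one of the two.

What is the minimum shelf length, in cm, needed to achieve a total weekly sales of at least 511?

52

Look for the lowest-shelf combination reaching 511.
Taking barley squares + protein crunch gives 511 (≥ 511) for 52 cm.
Any bundle with less than 52 cm falls short of 511.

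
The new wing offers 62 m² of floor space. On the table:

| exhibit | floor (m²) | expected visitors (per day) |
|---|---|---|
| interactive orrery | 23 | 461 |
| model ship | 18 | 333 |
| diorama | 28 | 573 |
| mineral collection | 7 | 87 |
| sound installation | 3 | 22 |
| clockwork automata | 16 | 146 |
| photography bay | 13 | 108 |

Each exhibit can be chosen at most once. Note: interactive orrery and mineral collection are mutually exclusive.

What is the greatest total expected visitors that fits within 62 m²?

Interactive orrery + diorama + sound installation uses 54 of the 62 m² and totals 1056.
Every other selection either busts 62 m² or breaks a pairing rule or fails to beat 1056.

1056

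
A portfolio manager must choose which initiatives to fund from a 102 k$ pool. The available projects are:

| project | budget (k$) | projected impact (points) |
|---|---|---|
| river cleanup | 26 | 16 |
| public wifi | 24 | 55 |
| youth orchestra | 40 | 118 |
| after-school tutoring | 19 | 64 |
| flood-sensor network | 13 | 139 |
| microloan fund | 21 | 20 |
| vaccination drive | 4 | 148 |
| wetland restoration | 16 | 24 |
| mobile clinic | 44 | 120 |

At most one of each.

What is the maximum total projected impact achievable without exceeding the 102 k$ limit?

The ratio heuristic lands on public wifi + youth orchestra + after-school tutoring + flood-sensor network + vaccination drive (524) but leaves 2 k$ idle.
Replace public wifi and after-school tutoring with mobile clinic: the trade gains 1 net, giving 525 at 101 k$.
An exhaustive check of the 512 subsets confirms 525.

525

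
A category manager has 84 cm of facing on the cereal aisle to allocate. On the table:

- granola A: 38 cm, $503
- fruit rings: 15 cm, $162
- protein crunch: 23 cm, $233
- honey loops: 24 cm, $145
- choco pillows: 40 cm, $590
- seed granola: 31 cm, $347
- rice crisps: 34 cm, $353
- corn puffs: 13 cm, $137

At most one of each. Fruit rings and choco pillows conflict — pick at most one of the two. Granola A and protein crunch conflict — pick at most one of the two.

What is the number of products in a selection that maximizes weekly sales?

Optimal total is 1093.
granola A + choco pillows hits 1093 at 78 cm.
All optima have 2 products.

2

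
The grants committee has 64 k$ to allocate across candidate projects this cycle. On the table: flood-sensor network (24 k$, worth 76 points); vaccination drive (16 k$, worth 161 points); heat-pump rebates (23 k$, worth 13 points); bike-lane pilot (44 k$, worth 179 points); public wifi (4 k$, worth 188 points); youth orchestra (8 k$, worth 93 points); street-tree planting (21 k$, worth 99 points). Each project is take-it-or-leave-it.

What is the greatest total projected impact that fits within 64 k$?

541

Ranking by ratio (projected impact/k$): public wifi 47.00, youth orchestra 11.62, vaccination drive 10.06.
Taking vaccination drive + public wifi + youth orchestra + street-tree planting: 49 k$ used, 541 in projected impact.
Runner-up vaccination drive + bike-lane pilot + public wifi tops out at 528.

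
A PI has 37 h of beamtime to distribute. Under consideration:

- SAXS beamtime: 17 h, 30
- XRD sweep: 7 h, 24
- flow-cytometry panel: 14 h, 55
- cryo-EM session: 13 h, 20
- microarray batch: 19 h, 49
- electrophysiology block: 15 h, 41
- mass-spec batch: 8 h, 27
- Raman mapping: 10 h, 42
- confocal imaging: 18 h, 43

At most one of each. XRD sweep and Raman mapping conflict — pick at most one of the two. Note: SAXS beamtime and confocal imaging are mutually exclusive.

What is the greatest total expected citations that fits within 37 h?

Flow-cytometry panel + mass-spec batch + Raman mapping uses 32 of the 37 h and totals 124.

124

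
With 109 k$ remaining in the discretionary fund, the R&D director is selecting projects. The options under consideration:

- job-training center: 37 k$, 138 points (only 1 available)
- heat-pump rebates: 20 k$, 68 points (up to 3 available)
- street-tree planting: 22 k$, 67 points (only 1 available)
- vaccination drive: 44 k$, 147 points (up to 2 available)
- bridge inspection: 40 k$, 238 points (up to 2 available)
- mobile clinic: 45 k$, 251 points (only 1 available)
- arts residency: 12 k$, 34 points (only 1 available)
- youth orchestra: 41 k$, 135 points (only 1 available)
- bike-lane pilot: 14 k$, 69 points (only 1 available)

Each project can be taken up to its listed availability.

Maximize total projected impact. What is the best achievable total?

579

Density check — bridge inspection 5.95, mobile clinic 5.58, bike-lane pilot 4.93, job-training center 3.73 are the best per k$.
2×bridge inspection + arts residency + bike-lane pilot uses 106 of the 109 k$ and totals 579.
No other feasible combination exceeds 579.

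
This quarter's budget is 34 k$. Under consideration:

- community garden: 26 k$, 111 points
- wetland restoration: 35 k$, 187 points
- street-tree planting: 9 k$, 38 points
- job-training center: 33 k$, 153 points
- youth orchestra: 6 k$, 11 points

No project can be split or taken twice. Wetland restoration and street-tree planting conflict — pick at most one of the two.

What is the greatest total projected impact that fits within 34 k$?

Ranking by ratio (projected impact/k$): wetland restoration 5.34, job-training center 4.64, community garden 4.27.
Job-training center uses 33 of the 34 k$ and totals 153.
Next best is community garden + youth orchestra at 122 (32 k$) — short by 31.

153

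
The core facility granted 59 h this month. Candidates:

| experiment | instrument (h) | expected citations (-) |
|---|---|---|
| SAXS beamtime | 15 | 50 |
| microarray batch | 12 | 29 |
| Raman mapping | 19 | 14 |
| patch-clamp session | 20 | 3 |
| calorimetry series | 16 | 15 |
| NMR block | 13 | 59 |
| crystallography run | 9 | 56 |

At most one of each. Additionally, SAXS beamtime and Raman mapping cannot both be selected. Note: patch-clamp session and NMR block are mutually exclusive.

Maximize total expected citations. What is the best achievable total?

SAXS beamtime + microarray batch + NMR block + crystallography run uses 49 of the 59 h and totals 194.

194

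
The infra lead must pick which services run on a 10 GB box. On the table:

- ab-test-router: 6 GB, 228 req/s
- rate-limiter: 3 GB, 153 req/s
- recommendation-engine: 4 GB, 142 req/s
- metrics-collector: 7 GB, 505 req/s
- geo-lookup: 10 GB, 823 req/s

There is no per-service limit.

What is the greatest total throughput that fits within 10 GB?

823

Ranking by ratio (throughput/GB): geo-lookup 82.30, metrics-collector 72.14, rate-limiter 51.00, ab-test-router 38.00.
Best packing: geo-lookup — 10 GB, 823 total.
Nothing else within 10 GB beats 823.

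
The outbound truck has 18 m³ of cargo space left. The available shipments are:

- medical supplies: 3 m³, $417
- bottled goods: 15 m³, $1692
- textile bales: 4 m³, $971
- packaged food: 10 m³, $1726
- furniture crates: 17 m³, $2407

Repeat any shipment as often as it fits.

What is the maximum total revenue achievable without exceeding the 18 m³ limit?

Density check — textile bales 242.75, packaged food 172.60, furniture crates 141.59, medical supplies 139.00 are the best per m³.
4×textile bales uses 16 of the 18 m³ and totals 3884.
The spare 2 m³ is too small for any remaining shipment, and no exchange beats 3884.

3884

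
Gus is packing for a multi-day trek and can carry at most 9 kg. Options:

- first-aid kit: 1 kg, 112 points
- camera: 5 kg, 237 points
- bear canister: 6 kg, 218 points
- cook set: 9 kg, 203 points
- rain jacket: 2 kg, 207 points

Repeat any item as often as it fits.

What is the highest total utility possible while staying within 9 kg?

By utility per kg: first-aid kit 112.00, rain jacket 103.50, camera 47.40, bear canister 36.33 lead.
The ratio ordering already packs tightly: 9×first-aid kit, 9 kg, 1008.
No other feasible combination exceeds 1008.

1008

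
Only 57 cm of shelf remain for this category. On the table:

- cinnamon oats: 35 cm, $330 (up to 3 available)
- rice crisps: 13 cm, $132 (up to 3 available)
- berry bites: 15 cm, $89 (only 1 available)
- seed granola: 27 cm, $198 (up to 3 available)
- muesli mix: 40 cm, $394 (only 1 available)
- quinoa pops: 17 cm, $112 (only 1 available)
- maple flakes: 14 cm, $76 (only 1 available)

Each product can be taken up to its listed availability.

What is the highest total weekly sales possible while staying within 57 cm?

A density-first pass picks 3×rice crisps + quinoa pops — 508 at 56 cm.
Dropping 2×rice crisps and quinoa pops frees 43 cm; slotting in muesli mix (40 cm) lifts the total to 526 at 53 cm.
No other feasible combination exceeds 526.

526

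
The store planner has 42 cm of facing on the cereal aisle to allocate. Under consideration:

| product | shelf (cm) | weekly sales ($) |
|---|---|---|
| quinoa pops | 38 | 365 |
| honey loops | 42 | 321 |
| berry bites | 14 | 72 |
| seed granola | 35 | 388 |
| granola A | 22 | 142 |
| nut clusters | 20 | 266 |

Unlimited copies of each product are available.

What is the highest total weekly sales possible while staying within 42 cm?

By weekly sales per cm: nut clusters 13.30, seed granola 11.09, quinoa pops 9.61, honey loops 7.64 lead.
2×nut clusters uses 40 of the 42 cm and totals 532.

532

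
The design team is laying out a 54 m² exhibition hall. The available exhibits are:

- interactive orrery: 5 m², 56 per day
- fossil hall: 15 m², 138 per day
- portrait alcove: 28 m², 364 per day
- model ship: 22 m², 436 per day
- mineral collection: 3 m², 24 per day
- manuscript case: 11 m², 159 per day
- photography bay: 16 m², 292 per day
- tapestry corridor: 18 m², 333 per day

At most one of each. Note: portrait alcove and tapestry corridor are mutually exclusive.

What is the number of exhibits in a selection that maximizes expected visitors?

4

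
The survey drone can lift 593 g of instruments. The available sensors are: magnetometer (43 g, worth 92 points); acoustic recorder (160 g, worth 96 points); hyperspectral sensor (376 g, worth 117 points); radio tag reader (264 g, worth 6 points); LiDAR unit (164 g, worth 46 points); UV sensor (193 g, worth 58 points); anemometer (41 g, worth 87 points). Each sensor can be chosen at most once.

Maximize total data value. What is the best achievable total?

Best packing: magnetometer + acoustic recorder + UV sensor + anemometer — 437 g, 333 total.

333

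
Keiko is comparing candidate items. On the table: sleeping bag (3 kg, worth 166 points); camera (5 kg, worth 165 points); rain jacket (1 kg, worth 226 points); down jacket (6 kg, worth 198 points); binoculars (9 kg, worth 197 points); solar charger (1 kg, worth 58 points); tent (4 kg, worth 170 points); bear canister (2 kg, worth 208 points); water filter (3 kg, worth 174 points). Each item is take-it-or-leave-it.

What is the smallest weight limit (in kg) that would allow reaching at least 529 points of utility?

6

Need the lightest bundle worth ≥ 529.
Taking sleeping bag + rain jacket + bear canister gives 600 (≥ 529) for 6 kg.
Below 6 kg the best achievable stays under 529.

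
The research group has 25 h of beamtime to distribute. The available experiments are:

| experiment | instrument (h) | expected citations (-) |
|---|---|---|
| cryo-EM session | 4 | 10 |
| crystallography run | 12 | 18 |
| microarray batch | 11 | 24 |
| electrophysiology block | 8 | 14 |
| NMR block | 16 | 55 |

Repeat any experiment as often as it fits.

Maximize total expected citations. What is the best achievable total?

75

Density check — NMR block 3.44, cryo-EM session 2.50, microarray batch 2.18, electrophysiology block 1.75 are the best per h.
The ratio ordering already packs tightly: 2×cryo-EM session + NMR block, 24 h, 75.
That's the maximum — no swap from here does better than 75.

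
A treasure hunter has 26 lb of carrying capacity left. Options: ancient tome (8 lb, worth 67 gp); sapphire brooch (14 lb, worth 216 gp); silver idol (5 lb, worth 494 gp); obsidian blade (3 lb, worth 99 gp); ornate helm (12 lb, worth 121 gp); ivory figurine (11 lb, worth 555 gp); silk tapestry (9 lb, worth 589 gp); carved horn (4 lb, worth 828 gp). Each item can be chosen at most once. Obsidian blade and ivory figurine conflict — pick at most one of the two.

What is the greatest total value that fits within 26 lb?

Taking silver idol + obsidian blade + silk tapestry + carved horn: 21 lb used, 2010 in value.
Nothing else feasible within 26 lb beats 2010.

2010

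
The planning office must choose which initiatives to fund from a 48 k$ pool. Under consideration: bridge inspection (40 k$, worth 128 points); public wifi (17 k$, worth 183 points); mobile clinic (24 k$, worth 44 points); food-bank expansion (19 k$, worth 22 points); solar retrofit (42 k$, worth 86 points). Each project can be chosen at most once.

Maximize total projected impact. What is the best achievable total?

227

Ranking by ratio (projected impact/k$): public wifi 10.76, bridge inspection 3.20, solar retrofit 2.05.
Taking public wifi + mobile clinic: 41 k$ used, 227 in projected impact.
The closest alternative, public wifi + food-bank expansion, reaches only 205.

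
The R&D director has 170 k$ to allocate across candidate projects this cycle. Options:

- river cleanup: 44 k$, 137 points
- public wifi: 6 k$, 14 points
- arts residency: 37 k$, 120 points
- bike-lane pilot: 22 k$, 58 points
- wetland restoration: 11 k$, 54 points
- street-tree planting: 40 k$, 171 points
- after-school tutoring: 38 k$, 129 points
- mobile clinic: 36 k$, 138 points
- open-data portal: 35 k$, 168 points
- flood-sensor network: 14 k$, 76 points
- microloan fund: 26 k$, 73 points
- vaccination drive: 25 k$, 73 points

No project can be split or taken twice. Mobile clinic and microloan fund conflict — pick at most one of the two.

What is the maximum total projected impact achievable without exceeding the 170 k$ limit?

Ranking by ratio (projected impact/k$): flood-sensor network 5.43, wetland restoration 4.91, open-data portal 4.80, street-tree planting 4.28.
Filling by ratio: public wifi + wetland restoration + street-tree planting + mobile clinic + open-data portal + flood-sensor network + vaccination drive for 694, with 3 k$ left unused.
Replace wetland restoration and vaccination drive with after-school tutoring: the trade gains 2 net, giving 696 at 169 k$.
Next best is public wifi + wetland restoration + street-tree planting + mobile clinic + open-data portal + flood-sensor network + vaccination drive at 694 (167 k$) — short by 2.

696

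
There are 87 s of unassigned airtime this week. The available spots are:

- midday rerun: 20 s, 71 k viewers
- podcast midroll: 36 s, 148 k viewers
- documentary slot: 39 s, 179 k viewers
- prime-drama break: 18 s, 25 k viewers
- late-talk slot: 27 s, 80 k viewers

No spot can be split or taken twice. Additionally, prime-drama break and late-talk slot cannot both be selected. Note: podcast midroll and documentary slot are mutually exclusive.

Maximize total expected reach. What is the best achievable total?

330

By expected reach per s: documentary slot 4.59, podcast midroll 4.11, midday rerun 3.55 lead.
Best packing: midday rerun + documentary slot + late-talk slot — 86 s, 330 total.
The closest alternative, midday rerun + podcast midroll + late-talk slot, reaches only 299.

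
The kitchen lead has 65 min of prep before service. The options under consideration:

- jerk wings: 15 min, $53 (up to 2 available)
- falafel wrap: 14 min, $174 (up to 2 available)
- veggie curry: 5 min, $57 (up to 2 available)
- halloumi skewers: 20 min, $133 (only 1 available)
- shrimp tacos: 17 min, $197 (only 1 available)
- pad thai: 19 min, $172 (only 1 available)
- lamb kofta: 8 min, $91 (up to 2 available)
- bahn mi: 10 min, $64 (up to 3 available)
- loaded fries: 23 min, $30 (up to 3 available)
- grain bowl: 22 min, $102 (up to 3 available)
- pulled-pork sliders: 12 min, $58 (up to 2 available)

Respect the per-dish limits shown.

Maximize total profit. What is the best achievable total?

Taking 2×falafel wrap + 2×veggie curry + shrimp tacos + lamb kofta: 63 min used, 750 in profit.
The spare 2 min is too small for any remaining dish, and no exchange beats 750.

750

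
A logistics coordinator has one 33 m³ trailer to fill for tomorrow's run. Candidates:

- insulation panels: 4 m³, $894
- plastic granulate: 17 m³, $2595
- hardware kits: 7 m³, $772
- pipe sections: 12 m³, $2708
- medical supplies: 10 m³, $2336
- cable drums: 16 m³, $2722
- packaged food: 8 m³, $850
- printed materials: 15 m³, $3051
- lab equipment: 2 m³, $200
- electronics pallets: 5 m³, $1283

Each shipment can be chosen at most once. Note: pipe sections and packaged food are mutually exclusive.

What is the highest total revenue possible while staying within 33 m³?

7421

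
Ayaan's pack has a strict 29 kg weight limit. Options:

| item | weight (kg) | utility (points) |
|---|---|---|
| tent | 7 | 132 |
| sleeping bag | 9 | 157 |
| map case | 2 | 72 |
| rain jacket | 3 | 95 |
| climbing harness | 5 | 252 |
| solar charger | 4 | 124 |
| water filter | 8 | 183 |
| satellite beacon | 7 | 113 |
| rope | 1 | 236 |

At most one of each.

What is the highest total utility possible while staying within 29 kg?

Ranking by ratio (utility/kg): rope 236.00, climbing harness 50.40, map case 36.00, rain jacket 31.67.
Greedy by ratio would take map case + rain jacket + climbing harness + solar charger + water filter + rope: 23 kg used, total 962.
Replace rain jacket with sleeping bag: the trade gains 62 net, giving 1024 at 29 kg.
Tent + map case + rain jacket + climbing harness + solar charger + satellite beacon + rope (29 kg) also reaches 1024 — a tie, but nothing goes higher.

1024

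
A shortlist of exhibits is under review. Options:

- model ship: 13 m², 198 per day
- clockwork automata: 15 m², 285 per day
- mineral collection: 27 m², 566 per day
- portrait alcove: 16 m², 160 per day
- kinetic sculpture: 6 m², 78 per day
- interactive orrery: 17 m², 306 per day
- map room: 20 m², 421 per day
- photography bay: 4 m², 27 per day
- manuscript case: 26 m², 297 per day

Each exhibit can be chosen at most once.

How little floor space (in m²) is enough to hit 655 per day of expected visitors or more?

35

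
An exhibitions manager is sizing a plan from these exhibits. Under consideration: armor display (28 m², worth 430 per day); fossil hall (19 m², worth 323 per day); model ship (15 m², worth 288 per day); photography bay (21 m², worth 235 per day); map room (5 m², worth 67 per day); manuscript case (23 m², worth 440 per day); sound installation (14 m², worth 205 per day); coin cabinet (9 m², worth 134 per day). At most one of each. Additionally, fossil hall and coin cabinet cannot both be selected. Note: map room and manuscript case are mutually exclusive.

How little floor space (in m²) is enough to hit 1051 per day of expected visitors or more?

57

Look for the lowest-floor combination reaching 1051.
Taking fossil hall + model ship + manuscript case gives 1051 (≥ 1051) for 57 m².
Any bundle with less than 57 m² falls short of 1051.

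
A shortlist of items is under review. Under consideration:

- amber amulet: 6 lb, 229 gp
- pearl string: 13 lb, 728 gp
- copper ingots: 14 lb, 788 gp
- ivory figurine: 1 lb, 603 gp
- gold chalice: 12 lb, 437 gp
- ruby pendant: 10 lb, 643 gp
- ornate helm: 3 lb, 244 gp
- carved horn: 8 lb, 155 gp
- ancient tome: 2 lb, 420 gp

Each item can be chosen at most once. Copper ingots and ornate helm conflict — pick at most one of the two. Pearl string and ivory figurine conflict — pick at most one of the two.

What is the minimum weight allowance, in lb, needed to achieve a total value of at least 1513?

13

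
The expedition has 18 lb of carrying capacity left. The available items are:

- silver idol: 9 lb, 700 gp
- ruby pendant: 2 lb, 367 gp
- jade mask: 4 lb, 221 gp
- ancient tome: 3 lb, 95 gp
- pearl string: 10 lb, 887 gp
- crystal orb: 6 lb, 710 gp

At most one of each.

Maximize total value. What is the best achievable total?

Taking ruby pendant + pearl string + crystal orb: 18 lb used, 1964 in value.
Every other selection either busts 18 lb or fails to beat 1964.

1964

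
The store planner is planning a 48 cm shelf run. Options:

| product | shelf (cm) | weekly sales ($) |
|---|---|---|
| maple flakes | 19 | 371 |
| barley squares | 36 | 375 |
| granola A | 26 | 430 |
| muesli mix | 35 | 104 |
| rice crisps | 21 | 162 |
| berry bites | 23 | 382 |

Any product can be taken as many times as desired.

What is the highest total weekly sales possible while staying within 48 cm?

801

By weekly sales per cm: maple flakes 19.53, berry bites 16.61, granola A 16.54 lead.
Greedy by ratio would take 2×maple flakes: 38 cm used, total 742.
The 19 cm tied up in maple flakes is better spent on granola A — total rises to 801 (45 cm).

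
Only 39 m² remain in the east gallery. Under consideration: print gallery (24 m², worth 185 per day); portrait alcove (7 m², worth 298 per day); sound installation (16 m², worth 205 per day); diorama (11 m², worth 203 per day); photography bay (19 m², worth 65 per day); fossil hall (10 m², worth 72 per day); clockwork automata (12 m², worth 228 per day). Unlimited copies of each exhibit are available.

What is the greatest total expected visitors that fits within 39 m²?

Density check — portrait alcove 42.57, clockwork automata 19.00, diorama 18.45, sound installation 12.81 are the best per m².
Best packing: 5×portrait alcove — 35 m², 1490 total.

1490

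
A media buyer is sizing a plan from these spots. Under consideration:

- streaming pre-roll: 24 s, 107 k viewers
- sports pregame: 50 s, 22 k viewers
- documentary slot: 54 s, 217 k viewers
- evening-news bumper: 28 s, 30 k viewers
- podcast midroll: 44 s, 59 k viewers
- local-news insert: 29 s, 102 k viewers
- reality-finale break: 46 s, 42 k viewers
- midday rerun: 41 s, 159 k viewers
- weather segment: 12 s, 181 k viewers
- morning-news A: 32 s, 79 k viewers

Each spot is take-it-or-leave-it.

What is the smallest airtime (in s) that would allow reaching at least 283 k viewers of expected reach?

36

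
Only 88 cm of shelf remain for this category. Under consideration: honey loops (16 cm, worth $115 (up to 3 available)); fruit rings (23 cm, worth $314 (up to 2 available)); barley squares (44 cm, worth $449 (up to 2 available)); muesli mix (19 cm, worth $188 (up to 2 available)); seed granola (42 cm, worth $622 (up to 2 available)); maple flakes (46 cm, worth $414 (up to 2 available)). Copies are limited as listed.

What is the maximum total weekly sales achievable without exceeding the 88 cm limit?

1250

A density-first pass picks 2×seed granola — 1244 at 84 cm.
Replace seed granola with 2×fruit rings: the trade gains 6 net, giving 1250 at 88 cm.
That's the maximum — no swap from here does better than 1250.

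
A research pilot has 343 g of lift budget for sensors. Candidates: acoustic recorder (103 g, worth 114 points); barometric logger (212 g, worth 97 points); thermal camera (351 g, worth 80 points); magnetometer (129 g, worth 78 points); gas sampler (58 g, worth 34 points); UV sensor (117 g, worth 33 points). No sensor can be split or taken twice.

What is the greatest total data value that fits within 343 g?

The ratio ordering already packs tightly: acoustic recorder + magnetometer + gas sampler, 290 g, 226.
Nothing else within 343 g beats 226.

226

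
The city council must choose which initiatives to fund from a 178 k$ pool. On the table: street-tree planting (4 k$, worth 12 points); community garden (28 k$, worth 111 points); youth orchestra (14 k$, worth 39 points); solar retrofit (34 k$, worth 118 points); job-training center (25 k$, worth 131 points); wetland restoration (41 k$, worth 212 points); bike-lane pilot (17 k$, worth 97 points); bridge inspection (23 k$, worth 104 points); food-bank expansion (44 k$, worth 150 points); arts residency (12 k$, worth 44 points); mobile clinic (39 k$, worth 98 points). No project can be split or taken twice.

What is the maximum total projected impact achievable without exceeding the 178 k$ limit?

Ranking by ratio (projected impact/k$): bike-lane pilot 5.71, job-training center 5.24, wetland restoration 5.17, bridge inspection 4.52.
A density-first pass picks street-tree planting + community garden + youth orchestra + job-training center + wetland restoration + bike-lane pilot + bridge inspection + arts residency — 750 at 164 k$.
The 30 k$ tied up in street-tree planting and youth orchestra and arts residency is better spent on food-bank expansion — total rises to 805 (178 k$).
That's the maximum — no swap from here does better than 805.

805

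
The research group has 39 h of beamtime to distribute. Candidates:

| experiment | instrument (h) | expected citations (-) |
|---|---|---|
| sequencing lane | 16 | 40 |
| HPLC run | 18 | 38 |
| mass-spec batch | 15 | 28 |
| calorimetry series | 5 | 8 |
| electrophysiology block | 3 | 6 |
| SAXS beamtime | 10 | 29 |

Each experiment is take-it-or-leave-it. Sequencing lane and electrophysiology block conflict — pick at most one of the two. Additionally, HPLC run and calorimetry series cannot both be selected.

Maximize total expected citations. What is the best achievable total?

78

Sequencing lane + HPLC run uses 34 of the 39 h and totals 78.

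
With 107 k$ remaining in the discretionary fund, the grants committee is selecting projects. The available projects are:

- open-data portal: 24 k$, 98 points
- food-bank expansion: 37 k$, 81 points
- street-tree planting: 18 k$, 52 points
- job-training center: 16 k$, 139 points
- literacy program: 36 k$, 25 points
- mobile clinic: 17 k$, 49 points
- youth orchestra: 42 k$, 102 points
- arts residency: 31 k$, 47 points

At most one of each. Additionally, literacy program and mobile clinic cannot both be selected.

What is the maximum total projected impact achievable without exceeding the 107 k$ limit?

391

Taking the top-ratio projects first gives open-data portal + street-tree planting + job-training center + mobile clinic + arts residency for 385 (106 k$).
Replace mobile clinic and arts residency with youth orchestra: the trade gains 6 net, giving 391 at 100 k$.
Every other selection either busts 107 k$ or breaks a pairing rule or fails to beat 391.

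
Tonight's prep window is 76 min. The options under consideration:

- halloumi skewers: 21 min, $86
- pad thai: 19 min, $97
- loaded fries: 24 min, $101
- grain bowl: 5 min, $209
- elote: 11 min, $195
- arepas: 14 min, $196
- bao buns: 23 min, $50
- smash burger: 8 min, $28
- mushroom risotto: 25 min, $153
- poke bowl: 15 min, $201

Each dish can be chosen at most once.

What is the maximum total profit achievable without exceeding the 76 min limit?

954

The ratio ordering already packs tightly: grain bowl + elote + arepas + mushroom risotto + poke bowl, 70 min, 954.
The spare 6 min is too small for any remaining dish, and no exchange beats 954.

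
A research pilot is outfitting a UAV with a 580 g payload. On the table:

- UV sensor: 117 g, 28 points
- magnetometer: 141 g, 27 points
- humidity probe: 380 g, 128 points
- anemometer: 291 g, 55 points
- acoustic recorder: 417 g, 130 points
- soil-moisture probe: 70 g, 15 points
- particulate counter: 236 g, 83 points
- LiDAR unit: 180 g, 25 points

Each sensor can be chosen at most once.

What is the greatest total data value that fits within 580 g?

Ranking by ratio (data value/g): particulate counter 0.35, humidity probe 0.34, acoustic recorder 0.31.
The ratio heuristic lands on UV sensor + magnetometer + soil-moisture probe + particulate counter (153) but leaves 16 g idle.
The 377 g tied up in magnetometer and particulate counter is better spent on humidity probe — total rises to 171 (567 g).
Every other selection either busts 580 g or fails to beat 171.

171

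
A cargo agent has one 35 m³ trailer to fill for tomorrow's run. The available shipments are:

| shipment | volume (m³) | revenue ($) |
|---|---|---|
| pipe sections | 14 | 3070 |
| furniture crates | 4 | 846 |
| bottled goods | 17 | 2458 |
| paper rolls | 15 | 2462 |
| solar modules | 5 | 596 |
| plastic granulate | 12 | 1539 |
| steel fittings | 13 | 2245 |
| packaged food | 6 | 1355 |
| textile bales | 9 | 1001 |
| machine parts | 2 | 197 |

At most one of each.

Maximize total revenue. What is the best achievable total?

6887

The ratio heuristic lands on pipe sections + furniture crates + solar modules + packaged food + machine parts (6064) but leaves 4 m³ idle.
Replace furniture crates and solar modules and machine parts with paper rolls: the trade gains 823 net, giving 6887 at 35 m³.
Nothing else within 35 m³ beats 6887.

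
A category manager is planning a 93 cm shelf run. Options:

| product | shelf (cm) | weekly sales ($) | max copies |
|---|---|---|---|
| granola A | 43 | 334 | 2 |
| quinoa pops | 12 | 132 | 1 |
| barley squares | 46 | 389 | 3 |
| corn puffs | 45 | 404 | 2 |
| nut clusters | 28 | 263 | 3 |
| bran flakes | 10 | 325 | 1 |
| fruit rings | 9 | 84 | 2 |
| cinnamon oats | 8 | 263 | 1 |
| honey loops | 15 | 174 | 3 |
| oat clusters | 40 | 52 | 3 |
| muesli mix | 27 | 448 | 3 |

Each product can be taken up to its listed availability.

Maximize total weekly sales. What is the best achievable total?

1700

Taking the top-ratio products first gives bran flakes + cinnamon oats + honey loops + 2×muesli mix for 1658 (87 cm).
The 15 cm tied up in honey loops is better spent on quinoa pops + fruit rings — total rises to 1700 (93 cm).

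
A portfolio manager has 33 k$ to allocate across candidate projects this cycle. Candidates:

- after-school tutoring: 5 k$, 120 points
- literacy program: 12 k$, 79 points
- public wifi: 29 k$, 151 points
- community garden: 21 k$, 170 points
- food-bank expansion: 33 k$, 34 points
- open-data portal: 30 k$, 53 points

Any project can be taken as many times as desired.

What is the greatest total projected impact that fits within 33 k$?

Ranking by ratio (projected impact/k$): after-school tutoring 24.00, community garden 8.10, literacy program 6.58, public wifi 5.21.
Best packing: 6×after-school tutoring — 30 k$, 720 total.

720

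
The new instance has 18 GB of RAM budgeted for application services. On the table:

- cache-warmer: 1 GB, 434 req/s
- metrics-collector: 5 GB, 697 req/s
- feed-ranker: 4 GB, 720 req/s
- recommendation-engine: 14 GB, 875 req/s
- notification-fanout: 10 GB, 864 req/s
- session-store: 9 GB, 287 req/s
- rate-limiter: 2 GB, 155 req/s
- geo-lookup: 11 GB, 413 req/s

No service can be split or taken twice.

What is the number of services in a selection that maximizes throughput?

4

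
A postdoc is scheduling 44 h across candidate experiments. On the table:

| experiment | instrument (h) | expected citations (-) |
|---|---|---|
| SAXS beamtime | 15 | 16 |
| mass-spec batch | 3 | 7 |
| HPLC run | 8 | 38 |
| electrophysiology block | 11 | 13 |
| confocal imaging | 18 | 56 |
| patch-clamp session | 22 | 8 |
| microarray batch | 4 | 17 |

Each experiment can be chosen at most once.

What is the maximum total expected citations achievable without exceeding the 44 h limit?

131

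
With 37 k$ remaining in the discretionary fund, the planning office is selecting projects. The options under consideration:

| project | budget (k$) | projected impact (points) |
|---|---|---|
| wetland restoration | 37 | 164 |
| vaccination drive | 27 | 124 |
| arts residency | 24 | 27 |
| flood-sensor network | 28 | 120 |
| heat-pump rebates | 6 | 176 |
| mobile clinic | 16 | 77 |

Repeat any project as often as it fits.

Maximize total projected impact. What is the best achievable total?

Ranking by ratio (projected impact/k$): heat-pump rebates 29.33, mobile clinic 4.81, vaccination drive 4.59.
The ratio ordering already packs tightly: 6×heat-pump rebates, 36 k$, 1056.
The spare 1 k$ is too small for any remaining project, and no exchange beats 1056.

1056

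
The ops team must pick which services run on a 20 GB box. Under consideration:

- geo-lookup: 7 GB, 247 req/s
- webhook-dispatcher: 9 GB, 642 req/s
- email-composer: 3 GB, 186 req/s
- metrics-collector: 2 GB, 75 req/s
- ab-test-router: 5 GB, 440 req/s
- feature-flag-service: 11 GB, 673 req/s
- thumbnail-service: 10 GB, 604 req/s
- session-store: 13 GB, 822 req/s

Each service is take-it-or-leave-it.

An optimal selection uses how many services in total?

4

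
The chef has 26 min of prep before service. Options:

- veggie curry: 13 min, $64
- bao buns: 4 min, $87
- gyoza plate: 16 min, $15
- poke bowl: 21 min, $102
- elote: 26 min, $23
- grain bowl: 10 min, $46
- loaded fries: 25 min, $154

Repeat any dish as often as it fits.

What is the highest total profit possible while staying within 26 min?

Best packing: 6×bao buns — 24 min, 522 total.
That's the maximum — no swap from here does better than 522.

522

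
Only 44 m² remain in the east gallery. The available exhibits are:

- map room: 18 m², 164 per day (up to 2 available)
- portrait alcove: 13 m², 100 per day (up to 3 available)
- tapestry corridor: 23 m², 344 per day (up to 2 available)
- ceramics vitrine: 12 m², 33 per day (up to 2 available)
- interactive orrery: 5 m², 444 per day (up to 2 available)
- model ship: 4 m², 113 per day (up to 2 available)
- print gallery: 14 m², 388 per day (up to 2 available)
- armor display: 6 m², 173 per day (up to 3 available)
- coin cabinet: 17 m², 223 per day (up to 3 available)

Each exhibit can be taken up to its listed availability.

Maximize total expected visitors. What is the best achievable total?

Density check — interactive orrery 88.80, armor display 28.83, model ship 28.25, print gallery 27.71 are the best per m².
Taking the top-ratio exhibits first gives 2×interactive orrery + 2×model ship + 3×armor display for 1633 (36 m²).
The 6 m² tied up in armor display is better spent on print gallery — total rises to 1848 (44 m²).
No other feasible combination exceeds 1848.

1848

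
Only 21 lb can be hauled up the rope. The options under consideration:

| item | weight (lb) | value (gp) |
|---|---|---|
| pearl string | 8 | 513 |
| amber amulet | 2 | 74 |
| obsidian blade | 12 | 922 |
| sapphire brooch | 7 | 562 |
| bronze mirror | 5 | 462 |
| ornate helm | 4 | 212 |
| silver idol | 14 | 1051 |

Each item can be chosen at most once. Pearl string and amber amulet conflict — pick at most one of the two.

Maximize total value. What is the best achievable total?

Ranking by ratio (value/lb): bronze mirror 92.40, sapphire brooch 80.29, obsidian blade 76.83.
Taking the top-ratio items first gives pearl string + sapphire brooch + bronze mirror for 1537 (20 lb).
Dropping pearl string and bronze mirror frees 13 lb; slotting in silver idol (14 lb) lifts the total to 1613 at 21 lb.
Runner-up obsidian blade + bronze mirror + ornate helm tops out at 1596.

1613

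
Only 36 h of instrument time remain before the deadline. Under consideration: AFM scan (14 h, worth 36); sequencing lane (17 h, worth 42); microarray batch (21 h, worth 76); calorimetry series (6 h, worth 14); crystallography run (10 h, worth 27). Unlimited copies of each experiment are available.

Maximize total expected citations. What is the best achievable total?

112

A density-first pass picks microarray batch + crystallography run — 103 at 31 h.
Replace crystallography run with AFM scan: the trade gains 9 net, giving 112 at 35 h.
The spare 1 h is too small for any remaining experiment, and no exchange beats 112.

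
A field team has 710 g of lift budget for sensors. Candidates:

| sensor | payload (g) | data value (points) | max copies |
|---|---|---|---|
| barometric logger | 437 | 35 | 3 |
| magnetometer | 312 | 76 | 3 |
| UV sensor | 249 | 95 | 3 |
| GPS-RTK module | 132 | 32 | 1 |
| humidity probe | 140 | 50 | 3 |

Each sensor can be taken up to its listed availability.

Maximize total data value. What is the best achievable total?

Density check — UV sensor 0.38, humidity probe 0.36, magnetometer 0.24 are the best per g.
Filling by ratio: 2×UV sensor + humidity probe for 240, with 72 g left unused.
Replace UV sensor with 2×humidity probe: the trade gains 5 net, giving 245 at 669 g.
No other feasible combination exceeds 245.

245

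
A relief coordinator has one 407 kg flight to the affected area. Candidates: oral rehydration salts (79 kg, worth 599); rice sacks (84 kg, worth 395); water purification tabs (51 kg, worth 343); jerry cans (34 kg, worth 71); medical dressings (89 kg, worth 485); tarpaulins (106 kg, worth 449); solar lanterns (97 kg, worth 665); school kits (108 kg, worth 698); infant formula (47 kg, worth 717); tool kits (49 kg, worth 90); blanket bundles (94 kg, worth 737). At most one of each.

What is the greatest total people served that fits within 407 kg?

3203

Taking the top-ratio supplies first gives oral rehydration salts + water purification tabs + jerry cans + solar lanterns + infant formula + blanket bundles for 3132 (402 kg).
Replace water purification tabs and jerry cans with medical dressings: the trade gains 71 net, giving 3203 at 406 kg.
Runner-up water purification tabs + solar lanterns + school kits + infant formula + blanket bundles tops out at 3160.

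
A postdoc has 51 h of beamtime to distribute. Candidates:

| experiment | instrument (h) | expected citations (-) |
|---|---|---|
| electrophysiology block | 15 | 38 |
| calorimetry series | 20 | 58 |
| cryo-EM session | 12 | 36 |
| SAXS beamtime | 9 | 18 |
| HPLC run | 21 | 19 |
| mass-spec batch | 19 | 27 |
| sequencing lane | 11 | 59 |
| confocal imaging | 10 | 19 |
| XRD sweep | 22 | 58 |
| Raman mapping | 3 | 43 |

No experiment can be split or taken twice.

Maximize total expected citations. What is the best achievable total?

By expected citations per h: Raman mapping 14.33, sequencing lane 5.36, cryo-EM session 3.00 lead.
Taking the top-ratio experiments first gives calorimetry series + cryo-EM session + sequencing lane + Raman mapping for 196 (46 h).
Replace cryo-EM session with electrophysiology block: the trade gains 2 net, giving 198 at 49 h.
Electrophysiology block + sequencing lane + XRD sweep + Raman mapping (51 h) also reaches 198 — a tie, but nothing goes higher.

198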